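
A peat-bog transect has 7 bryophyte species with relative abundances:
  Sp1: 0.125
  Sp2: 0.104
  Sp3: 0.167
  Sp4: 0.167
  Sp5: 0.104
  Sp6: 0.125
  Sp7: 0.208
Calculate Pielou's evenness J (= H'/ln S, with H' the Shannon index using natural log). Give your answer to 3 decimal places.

0.984

H' = −Σ pᵢ ln pᵢ = −((-0.25993) + (-0.23539) + (-0.29889) + (-0.29889) + (-0.23539) + (-0.25993) + (-0.32661)) = 1.91503 (working shown to 5 dp, full precision carried).
With S = 7 species, ln S = 1.94591, so J = 1.91503/1.94591 = 0.98413, i.e. 0.984 to 3 decimal places.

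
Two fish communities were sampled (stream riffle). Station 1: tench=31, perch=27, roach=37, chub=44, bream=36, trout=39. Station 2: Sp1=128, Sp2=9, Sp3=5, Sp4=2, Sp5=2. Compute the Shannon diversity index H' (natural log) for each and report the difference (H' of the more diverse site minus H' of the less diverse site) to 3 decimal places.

1.260

Station 1: N=214, proportions 0.14486, 0.12617, 0.1729, 0.20561, 0.16822, 0.18224, giving H' = 1.77983 (working shown to 5 dp, full precision carried).
Station 2: N=146, proportions 0.87671, 0.06164, 0.03425, 0.0137, 0.0137, giving H' = 0.52022.
Difference = |1.77983 − 0.52022| = 1.25961, i.e. 1.260 to 3 decimal places.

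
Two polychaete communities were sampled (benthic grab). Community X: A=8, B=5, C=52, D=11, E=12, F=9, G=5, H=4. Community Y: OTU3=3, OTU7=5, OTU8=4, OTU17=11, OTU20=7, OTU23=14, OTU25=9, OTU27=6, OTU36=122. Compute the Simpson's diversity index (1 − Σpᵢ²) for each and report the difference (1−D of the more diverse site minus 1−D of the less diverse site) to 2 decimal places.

0.19

Community X: N=106, proportions 0.0755, 0.0472, 0.4906, 0.1038, 0.1132, 0.0849, 0.0472, 0.0377, giving 1−D = 0.7170 (working shown to 4 dp, full precision carried).
Community Y: N=181, proportions 0.0166, 0.0276, 0.0221, 0.0608, 0.0387, 0.0773, 0.0497, 0.0331, 0.674, giving 1−D = 0.5294.
Difference = |0.7170 − 0.5294| = 0.1876, i.e. 0.19 to 2 decimal places.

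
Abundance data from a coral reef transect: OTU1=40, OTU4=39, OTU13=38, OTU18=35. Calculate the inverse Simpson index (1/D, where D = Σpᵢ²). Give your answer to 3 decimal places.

Total N = 40+39+38+35 = 152, so the proportions are 0.2631579, 0.2565789, 0.25, 0.2302632 (working shown to 7 dp, full precision carried).
D = 0.2631579² + 0.2565789² + 0.25² + 0.2302632² = 0.0692521 + 0.0658328 + 0.0625000 + 0.0530211 = 0.2506060.
So 1/D = 3.99033, i.e. 3.990 to 3 decimal places.

3.990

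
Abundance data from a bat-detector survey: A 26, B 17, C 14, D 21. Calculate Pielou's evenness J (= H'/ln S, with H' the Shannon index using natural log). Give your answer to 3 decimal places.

Total N = 26+17+14+21 = 78, so the proportions are 0.33333, 0.21795, 0.17949, 0.26923 (working shown to 5 dp, full precision carried).
H' = −Σ pᵢ ln pᵢ = −((-0.36620) + (-0.33204) + (-0.30830) + (-0.35328)) = 1.35983.
With S = 4 species, ln S = 1.38629, so J = 1.35983/1.38629 = 0.98091, i.e. 0.981 to 3 decimal places.

0.981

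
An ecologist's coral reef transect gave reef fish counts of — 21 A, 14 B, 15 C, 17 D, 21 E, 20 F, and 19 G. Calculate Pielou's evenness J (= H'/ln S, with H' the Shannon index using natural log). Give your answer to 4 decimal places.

Total N = 21+14+15+17+21+20+19 = 127, so the proportions are 0.165354, 0.110236, 0.11811, 0.133858, 0.165354, 0.15748, 0.149606 (working shown to 6 dp, full precision carried).
H' = −Σ pᵢ ln pᵢ = −((-0.297582) + (-0.243085) + (-0.252300) + (-0.269185) + (-0.297582) + (-0.291095) + (-0.284214)) = 1.935044.
With S = 7 species, ln S = 1.945910, so J = 1.935044/1.945910 = 0.994416, i.e. 0.9944 to 4 decimal places.

0.9944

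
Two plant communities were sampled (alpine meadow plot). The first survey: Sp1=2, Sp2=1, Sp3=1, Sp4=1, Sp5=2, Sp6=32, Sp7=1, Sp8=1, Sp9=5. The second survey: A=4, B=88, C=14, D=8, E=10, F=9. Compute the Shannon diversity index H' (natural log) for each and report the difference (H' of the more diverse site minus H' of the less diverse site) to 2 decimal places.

0.02

The first survey: N=46, proportions 0.0435, 0.0217, 0.0217, 0.0217, 0.0435, 0.6957, 0.0217, 0.0217, 0.1087, giving H' = 1.1825 (working shown to 4 dp, full precision carried).
The second survey: N=133, proportions 0.0301, 0.6617, 0.1053, 0.0602, 0.0752, 0.0677, giving H' = 1.1615.
Difference = |1.1825 − 1.1615| = 0.0210, i.e. 0.02 to 2 decimal places.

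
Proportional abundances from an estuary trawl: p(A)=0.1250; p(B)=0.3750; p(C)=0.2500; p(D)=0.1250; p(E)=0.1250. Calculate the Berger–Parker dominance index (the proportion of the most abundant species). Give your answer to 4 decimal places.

The largest proportion is 0.375, i.e. d = 0.3750 to 4 decimal places.

0.3750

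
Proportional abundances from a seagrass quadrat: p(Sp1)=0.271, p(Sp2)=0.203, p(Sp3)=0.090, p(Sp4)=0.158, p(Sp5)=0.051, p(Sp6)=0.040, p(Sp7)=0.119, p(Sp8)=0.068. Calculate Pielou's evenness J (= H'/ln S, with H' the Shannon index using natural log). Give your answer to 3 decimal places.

H' = −Σ pᵢ ln pᵢ = −((-0.35383) + (-0.32369) + (-0.21672) + (-0.29154) + (-0.15177) + (-0.12876) + (-0.25331) + (-0.18280)) = 1.90241 (working shown to 5 dp, full precision carried).
With S = 8 species, ln S = 2.07944, so J = 1.90241/2.07944 = 0.91486, i.e. 0.915 to 3 decimal places.

0.915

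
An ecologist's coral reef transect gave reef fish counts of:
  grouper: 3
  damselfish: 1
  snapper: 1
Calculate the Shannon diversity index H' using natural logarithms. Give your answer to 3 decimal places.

0.950

Total N = 3+1+1 = 5, so the proportions are 0.6, 0.2, 0.2 (working shown to 5 dp, full precision carried).
Each pᵢ ln pᵢ term: 0.6×(-0.51083)=-0.30650, 0.2×(-1.60944)=-0.32189, 0.2×(-1.60944)=-0.32189.
Sum = -0.95027, so H' = 0.950.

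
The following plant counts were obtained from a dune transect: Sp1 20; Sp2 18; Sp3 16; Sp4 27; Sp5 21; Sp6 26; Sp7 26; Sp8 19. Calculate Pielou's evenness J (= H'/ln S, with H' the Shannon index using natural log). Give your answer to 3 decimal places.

0.992

Total N = 20+18+16+27+21+26+26+19 = 173, so the proportions are 0.11561, 0.10405, 0.09249, 0.15607, 0.12139, 0.15029, 0.15029, 0.10983 (working shown to 5 dp, full precision carried).
H' = −Σ pᵢ ln pᵢ = −((-0.24943) + (-0.23545) + (-0.22018) + (-0.28989) + (-0.25598) + (-0.28483) + (-0.28483) + (-0.24259)) = 2.06317.
With S = 8 species, ln S = 2.07944, so J = 2.06317/2.07944 = 0.99218, i.e. 0.992 to 3 decimal places.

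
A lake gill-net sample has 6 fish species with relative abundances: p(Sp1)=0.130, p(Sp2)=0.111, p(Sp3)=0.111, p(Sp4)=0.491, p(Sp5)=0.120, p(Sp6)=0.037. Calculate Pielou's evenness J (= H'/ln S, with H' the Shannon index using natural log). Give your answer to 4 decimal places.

0.8254

H' = −Σ pᵢ ln pᵢ = −((-0.265229) + (-0.244003) + (-0.244003) + (-0.349254) + (-0.254432) + (-0.121983)) = 1.478903 (working shown to 6 dp, full precision carried).
With S = 6 species, ln S = 1.791759, so J = 1.478903/1.791759 = 0.825392, i.e. 0.8254 to 4 decimal places.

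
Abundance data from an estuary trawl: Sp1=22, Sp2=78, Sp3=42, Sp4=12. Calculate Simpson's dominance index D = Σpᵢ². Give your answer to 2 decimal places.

Total N = 22+78+42+12 = 154, so the proportions are 0.1429, 0.5065, 0.2727, 0.0779 (working shown to 4 dp, full precision carried).
D = 0.1429² + 0.5065² + 0.2727² + 0.0779² = 0.0204 + 0.2565 + 0.0744 + 0.0061 = 0.3574.
To 2 decimal places, D = 0.36.

0.36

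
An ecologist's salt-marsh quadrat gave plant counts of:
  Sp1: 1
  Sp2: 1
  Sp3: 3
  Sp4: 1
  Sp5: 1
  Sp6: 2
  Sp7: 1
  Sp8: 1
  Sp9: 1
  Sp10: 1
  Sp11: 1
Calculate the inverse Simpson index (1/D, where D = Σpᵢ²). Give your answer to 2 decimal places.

Total N = 1+1+3+1+1+2+1+1+1+1+1 = 14, so the proportions are 0.071429, 0.071429, 0.214286, 0.071429, 0.071429, 0.142857, 0.071429, 0.071429, 0.071429, 0.071429, 0.071429 (working shown to 6 dp, full precision carried).
D = 0.071429² + 0.071429² + 0.214286² + 0.071429² + 0.071429² + 0.142857² + 0.071429² + 0.071429² + 0.071429² + 0.071429² + 0.071429² = 0.005102 + 0.005102 + 0.045918 + 0.005102 + 0.005102 + 0.020408 + 0.005102 + 0.005102 + 0.005102 + 0.005102 + 0.005102 = 0.112245.
So 1/D = 8.9091, i.e. 8.91 to 2 decimal places.

8.91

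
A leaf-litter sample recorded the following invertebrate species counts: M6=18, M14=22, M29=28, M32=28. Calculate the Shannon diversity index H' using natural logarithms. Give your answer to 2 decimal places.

Total N = 18+22+28+28 = 96, so the proportions are 0.1875, 0.2292, 0.2917, 0.2917 (working shown to 4 dp, full precision carried).
Each pᵢ ln pᵢ term: 0.1875×(-1.6740)=-0.3139, 0.2292×(-1.4733)=-0.3376, 0.2917×(-1.2321)=-0.3594, 0.2917×(-1.2321)=-0.3594.
Sum = -1.3703, so H' = 1.37.

1.37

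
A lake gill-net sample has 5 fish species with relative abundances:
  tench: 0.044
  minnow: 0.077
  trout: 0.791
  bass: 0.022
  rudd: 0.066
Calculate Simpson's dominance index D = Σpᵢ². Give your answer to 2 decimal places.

0.64

D = 0.044² + 0.077² + 0.791² + 0.022² + 0.066² = 0.0019 + 0.0059 + 0.6257 + 0.0005 + 0.0044 = 0.6384 (working shown to 4 dp, full precision carried).
To 2 decimal places, D = 0.64.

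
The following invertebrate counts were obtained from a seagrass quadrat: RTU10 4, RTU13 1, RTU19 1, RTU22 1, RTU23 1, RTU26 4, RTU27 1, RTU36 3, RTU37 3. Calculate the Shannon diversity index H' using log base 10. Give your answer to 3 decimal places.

Total N = 4+1+1+1+1+4+1+3+3 = 19, so the proportions are 0.21053, 0.05263, 0.05263, 0.05263, 0.05263, 0.21053, 0.05263, 0.15789, 0.15789 (working shown to 5 dp, full precision carried).
Each pᵢ log₁₀ pᵢ term: 0.21053×(-0.67669)=-0.14246, 0.05263×(-1.27875)=-0.06730, 0.05263×(-1.27875)=-0.06730, 0.05263×(-1.27875)=-0.06730, 0.05263×(-1.27875)=-0.06730, 0.21053×(-0.67669)=-0.14246, 0.05263×(-1.27875)=-0.06730, 0.15789×(-0.80163)=-0.12657, 0.15789×(-0.80163)=-0.12657.
Sum = -0.87458, so H' = 0.875.

0.875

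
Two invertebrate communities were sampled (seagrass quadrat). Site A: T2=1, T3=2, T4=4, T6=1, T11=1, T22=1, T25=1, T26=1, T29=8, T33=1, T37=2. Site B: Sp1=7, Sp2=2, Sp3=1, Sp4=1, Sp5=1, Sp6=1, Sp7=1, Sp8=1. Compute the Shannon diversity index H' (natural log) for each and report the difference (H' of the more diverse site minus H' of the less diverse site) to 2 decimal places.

0.34

Site A: N=23, proportions 0.04348, 0.08696, 0.17391, 0.04348, 0.04348, 0.04348, 0.04348, 0.04348, 0.34783, 0.04348, 0.08696, giving H' = 2.05057 (working shown to 5 dp, full precision carried).
Site B: N=15, proportions 0.46667, 0.13333, 0.06667, 0.06667, 0.06667, 0.06667, 0.06667, 0.06667, giving H' = 1.70754.
Difference = |2.05057 − 1.70754| = 0.34303, i.e. 0.34 to 2 decimal places.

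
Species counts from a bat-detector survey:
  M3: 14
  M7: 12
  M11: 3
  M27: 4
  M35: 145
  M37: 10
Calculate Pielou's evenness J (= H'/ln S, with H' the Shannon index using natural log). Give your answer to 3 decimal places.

Total N = 14+12+3+4+145+10 = 188, so the proportions are 0.07447, 0.06383, 0.01596, 0.02128, 0.77128, 0.05319 (working shown to 5 dp, full precision carried).
H' = −Σ pᵢ ln pᵢ = −((-0.19342) + (-0.17563) + (-0.06603) + (-0.08192) + (-0.20031) + (-0.15606)) = 0.87336.
With S = 6 species, ln S = 1.79176, so J = 0.87336/1.79176 = 0.48743, i.e. 0.487 to 3 decimal places.

0.487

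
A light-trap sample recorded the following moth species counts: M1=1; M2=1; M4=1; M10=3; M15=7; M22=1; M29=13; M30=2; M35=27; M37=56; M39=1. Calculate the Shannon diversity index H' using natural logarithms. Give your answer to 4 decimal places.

1.4880

Total N = 1+1+1+3+7+1+13+2+27+56+1 = 113, so the proportions are 0.00885, 0.00885, 0.00885, 0.026549, 0.061947, 0.00885, 0.115044, 0.017699, 0.238938, 0.495575, 0.00885 (working shown to 6 dp, full precision carried).
Each pᵢ ln pᵢ term: 0.00885×(-4.727388)=-0.041835, 0.00885×(-4.727388)=-0.041835, 0.00885×(-4.727388)=-0.041835, 0.026549×(-3.628776)=-0.096339, 0.061947×(-2.781478)=-0.172304, 0.00885×(-4.727388)=-0.041835, 0.115044×(-2.162438)=-0.248776, 0.017699×(-4.034241)=-0.071402, 0.238938×(-1.431551)=-0.342052, 0.495575×(-0.702036)=-0.347912, 0.00885×(-4.727388)=-0.041835.
Sum = -1.487962, so H' = 1.4880.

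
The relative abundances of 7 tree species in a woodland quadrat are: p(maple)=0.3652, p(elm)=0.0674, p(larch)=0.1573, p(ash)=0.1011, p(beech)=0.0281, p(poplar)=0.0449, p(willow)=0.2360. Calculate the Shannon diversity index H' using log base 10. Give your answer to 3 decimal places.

Each pᵢ log₁₀ pᵢ term (working shown to 5 dp, full precision carried): 0.3652×(-0.43747)=-0.15976, 0.0674×(-1.17134)=-0.07895, 0.1573×(-0.80327)=-0.12635, 0.1011×(-0.99525)=-0.10062, 0.0281×(-1.55129)=-0.04359, 0.0449×(-1.34775)=-0.06051, 0.236×(-0.62709)=-0.14799.
Sum = -0.71778, so H' = 0.718.

0.718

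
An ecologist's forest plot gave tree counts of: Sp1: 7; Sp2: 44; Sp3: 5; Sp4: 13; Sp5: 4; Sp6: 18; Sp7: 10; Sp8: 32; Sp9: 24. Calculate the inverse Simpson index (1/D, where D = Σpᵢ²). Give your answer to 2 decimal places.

5.84

Total N = 7+44+5+13+4+18+10+32+24 = 157, so the proportions are 0.044586, 0.280255, 0.031847, 0.082803, 0.025478, 0.11465, 0.063694, 0.203822, 0.152866 (working shown to 6 dp, full precision carried).
D = 0.044586² + 0.280255² + 0.031847² + 0.082803² + 0.025478² + 0.11465² + 0.063694² + 0.203822² + 0.152866² = 0.001988 + 0.078543 + 0.001014 + 0.006856 + 0.000649 + 0.013145 + 0.004057 + 0.041543 + 0.023368 = 0.171163.
So 1/D = 5.8424, i.e. 5.84 to 2 decimal places.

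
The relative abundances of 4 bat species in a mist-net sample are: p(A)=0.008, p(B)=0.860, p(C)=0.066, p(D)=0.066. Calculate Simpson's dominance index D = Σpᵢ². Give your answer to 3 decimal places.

D = 0.008² + 0.86² + 0.066² + 0.066² = 0.00006 + 0.73960 + 0.00436 + 0.00436 = 0.74838 (working shown to 5 dp, full precision carried).
To 3 decimal places, D = 0.748.

0.748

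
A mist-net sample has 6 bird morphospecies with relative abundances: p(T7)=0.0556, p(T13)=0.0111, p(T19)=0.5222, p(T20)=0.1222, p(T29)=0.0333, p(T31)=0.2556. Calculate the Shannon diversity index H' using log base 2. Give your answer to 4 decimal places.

Each pᵢ log₂ pᵢ term (working shown to 6 dp, full precision carried): 0.0556×(-4.168771)=-0.231784, 0.0111×(-6.493297)=-0.072076, 0.5222×(-0.937326)=-0.489471, 0.1222×(-3.032684)=-0.370594, 0.0333×(-4.908334)=-0.163448, 0.2556×(-1.968040)=-0.503031.
Sum = -1.830403, so H' = 1.8304.

1.8304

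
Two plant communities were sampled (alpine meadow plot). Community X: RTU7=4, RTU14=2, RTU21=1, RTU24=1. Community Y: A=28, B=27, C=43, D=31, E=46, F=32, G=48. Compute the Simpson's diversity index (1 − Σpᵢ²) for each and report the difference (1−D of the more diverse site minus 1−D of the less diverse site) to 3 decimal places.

Community X: N=8, proportions 0.5, 0.25, 0.125, 0.125, giving 1−D = 0.65625 (working shown to 5 dp, full precision carried).
Community Y: N=255, proportions 0.1098, 0.10588, 0.16863, 0.12157, 0.18039, 0.12549, 0.18824, giving 1−D = 0.84980.
Difference = |0.65625 − 0.84980| = 0.19355, i.e. 0.194 to 3 decimal places.

0.194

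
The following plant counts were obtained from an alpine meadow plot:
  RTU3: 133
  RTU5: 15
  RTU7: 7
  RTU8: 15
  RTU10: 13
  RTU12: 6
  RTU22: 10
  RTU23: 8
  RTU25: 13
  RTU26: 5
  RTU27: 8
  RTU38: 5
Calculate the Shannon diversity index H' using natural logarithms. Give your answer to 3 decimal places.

1.711

Total N = 133+15+7+15+13+6+10+8+13+5+8+5 = 238, so the proportions are 0.55882, 0.06303, 0.02941, 0.06303, 0.05462, 0.02521, 0.04202, 0.03361, 0.05462, 0.02101, 0.03361, 0.02101 (working shown to 5 dp, full precision carried).
Each pᵢ ln pᵢ term: 0.55882×(-0.58192)=-0.32519, 0.06303×(-2.76422)=-0.17422, 0.02941×(-3.52636)=-0.10372, 0.06303×(-2.76422)=-0.17422, 0.05462×(-2.90732)=-0.15880, 0.02521×(-3.68051)=-0.09279, 0.04202×(-3.16969)=-0.13318, 0.03361×(-3.39283)=-0.11404, 0.05462×(-2.90732)=-0.15880, 0.02101×(-3.86283)=-0.08115, 0.03361×(-3.39283)=-0.11404, 0.02101×(-3.86283)=-0.08115.
Sum = -1.71130, so H' = 1.711.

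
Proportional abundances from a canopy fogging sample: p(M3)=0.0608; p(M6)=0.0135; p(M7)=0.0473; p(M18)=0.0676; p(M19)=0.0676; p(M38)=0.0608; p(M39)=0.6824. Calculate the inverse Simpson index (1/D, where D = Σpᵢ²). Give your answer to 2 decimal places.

D = 0.0608² + 0.0135² + 0.0473² + 0.0676² + 0.0676² + 0.0608² + 0.6824² = 0.00370 + 0.00018 + 0.00224 + 0.00457 + 0.00457 + 0.00370 + 0.46567 = 0.48462 (working shown to 5 dp, full precision carried).
So 1/D = 2.0635, i.e. 2.06 to 2 decimal places.

2.06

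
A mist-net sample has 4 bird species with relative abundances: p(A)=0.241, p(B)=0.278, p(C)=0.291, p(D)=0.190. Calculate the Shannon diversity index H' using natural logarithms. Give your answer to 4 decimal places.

Each pᵢ ln pᵢ term (working shown to 6 dp, full precision carried): 0.241×(-1.422958)=-0.342933, 0.278×(-1.280134)=-0.355877, 0.291×(-1.234432)=-0.359220, 0.19×(-1.660731)=-0.315539.
Sum = -1.373569, so H' = 1.3736.

1.3736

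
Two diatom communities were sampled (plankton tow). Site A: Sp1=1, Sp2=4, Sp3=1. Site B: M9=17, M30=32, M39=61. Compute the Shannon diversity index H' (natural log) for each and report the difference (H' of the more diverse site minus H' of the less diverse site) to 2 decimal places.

0.11

Site A: N=6, proportions 0.16667, 0.66667, 0.16667, giving H' = 0.86756 (working shown to 5 dp, full precision carried).
Site B: N=110, proportions 0.15455, 0.29091, 0.55455, giving H' = 0.97474.
Difference = |0.86756 − 0.97474| = 0.10718, i.e. 0.11 to 2 decimal places.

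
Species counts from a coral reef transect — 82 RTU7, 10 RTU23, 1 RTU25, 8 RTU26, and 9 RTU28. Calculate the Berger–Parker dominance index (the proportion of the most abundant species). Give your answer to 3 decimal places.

0.745

Total N = 82+10+1+8+9 = 110, so the proportions are 0.74545, 0.09091, 0.00909, 0.07273, 0.08182 (working shown to 5 dp, full precision carried).
The largest proportion is 0.74545, i.e. d = 0.745 to 3 decimal places.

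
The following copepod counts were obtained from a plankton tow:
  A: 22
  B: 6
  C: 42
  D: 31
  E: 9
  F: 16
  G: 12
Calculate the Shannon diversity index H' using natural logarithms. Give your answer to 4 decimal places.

1.7668

Total N = 22+6+42+31+9+16+12 = 138, so the proportions are 0.15942, 0.043478, 0.304348, 0.224638, 0.065217, 0.115942, 0.086957 (working shown to 6 dp, full precision carried).
Each pᵢ ln pᵢ term: 0.15942×(-1.836211)=-0.292729, 0.043478×(-3.135494)=-0.136326, 0.304348×(-1.189584)=-0.362047, 0.224638×(-1.493266)=-0.335444, 0.065217×(-2.730029)=-0.178045, 0.115942×(-2.154665)=-0.249816, 0.086957×(-2.442347)=-0.212378.
Sum = -1.766786, so H' = 1.7668.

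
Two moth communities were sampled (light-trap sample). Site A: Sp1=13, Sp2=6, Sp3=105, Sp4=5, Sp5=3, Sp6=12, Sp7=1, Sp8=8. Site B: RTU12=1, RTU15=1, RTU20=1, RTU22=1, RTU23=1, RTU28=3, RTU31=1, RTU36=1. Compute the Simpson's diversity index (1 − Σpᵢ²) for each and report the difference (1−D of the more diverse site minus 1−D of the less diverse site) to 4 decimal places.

Site A: N=153, proportions 0.084967, 0.039216, 0.686275, 0.03268, 0.019608, 0.078431, 0.006536, 0.052288, giving 1−D = 0.509889 (working shown to 6 dp, full precision carried).
Site B: N=10, proportions 0.1, 0.1, 0.1, 0.1, 0.1, 0.3, 0.1, 0.1, giving 1−D = 0.840000.
Difference = |0.509889 − 0.840000| = 0.330111, i.e. 0.3301 to 4 decimal places.

0.3301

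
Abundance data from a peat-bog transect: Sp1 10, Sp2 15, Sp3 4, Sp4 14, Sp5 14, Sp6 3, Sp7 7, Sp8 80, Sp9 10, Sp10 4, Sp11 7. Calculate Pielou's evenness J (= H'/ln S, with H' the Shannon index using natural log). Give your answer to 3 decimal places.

0.765

Total N = 10+15+4+14+14+3+7+80+10+4+7 = 168, so the proportions are 0.05952, 0.08929, 0.02381, 0.08333, 0.08333, 0.01786, 0.04167, 0.47619, 0.05952, 0.02381, 0.04167 (working shown to 5 dp, full precision carried).
H' = −Σ pᵢ ln pᵢ = −((-0.16794) + (-0.21571) + (-0.08899) + (-0.20708) + (-0.20708) + (-0.07188) + (-0.13242) + (-0.35330) + (-0.16794) + (-0.08899) + (-0.13242)) = 1.83374.
With S = 11 species, ln S = 2.39790, so J = 1.83374/2.39790 = 0.76473, i.e. 0.765 to 3 decimal places.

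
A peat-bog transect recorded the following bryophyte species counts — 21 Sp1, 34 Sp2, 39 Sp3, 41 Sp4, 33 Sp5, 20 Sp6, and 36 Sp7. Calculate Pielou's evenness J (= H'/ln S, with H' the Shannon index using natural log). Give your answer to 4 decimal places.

Total N = 21+34+39+41+33+20+36 = 224, so the proportions are 0.09375, 0.151786, 0.174107, 0.183036, 0.147321, 0.089286, 0.160714 (working shown to 6 dp, full precision carried).
H' = −Σ pᵢ ln pᵢ = −((-0.221918) + (-0.286159) + (-0.304354) + (-0.310808) + (-0.282141) + (-0.215707) + (-0.293806)) = 1.914893.
With S = 7 species, ln S = 1.945910, so J = 1.914893/1.945910 = 0.984060, i.e. 0.9841 to 4 decimal places.

0.9841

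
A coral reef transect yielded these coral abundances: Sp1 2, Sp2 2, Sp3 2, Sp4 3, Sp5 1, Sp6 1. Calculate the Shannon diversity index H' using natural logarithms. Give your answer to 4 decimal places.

1.7202

Total N = 2+2+2+3+1+1 = 11, so the proportions are 0.181818, 0.181818, 0.181818, 0.272727, 0.090909, 0.090909 (working shown to 6 dp, full precision carried).
Each pᵢ ln pᵢ term: 0.181818×(-1.704748)=-0.309954, 0.181818×(-1.704748)=-0.309954, 0.181818×(-1.704748)=-0.309954, 0.272727×(-1.299283)=-0.354350, 0.090909×(-2.397895)=-0.217990, 0.090909×(-2.397895)=-0.217990.
Sum = -1.720193, so H' = 1.7202.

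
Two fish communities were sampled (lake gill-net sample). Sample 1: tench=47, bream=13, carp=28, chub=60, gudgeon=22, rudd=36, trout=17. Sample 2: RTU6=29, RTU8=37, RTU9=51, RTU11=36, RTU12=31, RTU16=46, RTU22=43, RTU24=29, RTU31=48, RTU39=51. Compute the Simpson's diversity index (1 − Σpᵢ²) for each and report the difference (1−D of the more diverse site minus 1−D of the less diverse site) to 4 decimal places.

0.0732

Sample 1: N=223, proportions 0.210762, 0.058296, 0.125561, 0.269058, 0.098655, 0.161435, 0.076233, giving 1−D = 0.822418 (working shown to 6 dp, full precision carried).
Sample 2: N=401, proportions 0.072319, 0.092269, 0.127182, 0.089776, 0.077307, 0.114713, 0.107232, 0.072319, 0.119701, 0.127182, giving 1−D = 0.895654.
Difference = |0.822418 − 0.895654| = 0.073236, i.e. 0.0732 to 4 decimal places.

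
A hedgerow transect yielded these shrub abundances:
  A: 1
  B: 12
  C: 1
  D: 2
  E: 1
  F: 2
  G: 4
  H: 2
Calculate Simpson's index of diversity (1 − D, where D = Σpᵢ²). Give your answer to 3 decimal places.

Total N = 1+12+1+2+1+2+4+2 = 25, so the proportions are 0.04, 0.48, 0.04, 0.08, 0.04, 0.08, 0.16, 0.08 (working shown to 5 dp, full precision carried).
D = 0.04² + 0.48² + 0.04² + 0.08² + 0.04² + 0.08² + 0.16² + 0.08² = 0.00160 + 0.23040 + 0.00160 + 0.00640 + 0.00160 + 0.00640 + 0.02560 + 0.00640 = 0.28000.
So 1 − D = 0.72000, i.e. 0.720 to 3 decimal places.

0.720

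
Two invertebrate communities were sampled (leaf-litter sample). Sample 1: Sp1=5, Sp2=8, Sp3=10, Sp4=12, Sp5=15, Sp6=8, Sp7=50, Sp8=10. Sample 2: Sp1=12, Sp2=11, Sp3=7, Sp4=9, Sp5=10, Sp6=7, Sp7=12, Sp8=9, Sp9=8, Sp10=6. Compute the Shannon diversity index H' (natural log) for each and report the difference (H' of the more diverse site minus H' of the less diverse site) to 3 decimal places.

Sample 1: N=118, proportions 0.04237, 0.0678, 0.08475, 0.10169, 0.12712, 0.0678, 0.42373, 0.08475, giving H' = 1.77568 (working shown to 5 dp, full precision carried).
Sample 2: N=91, proportions 0.13187, 0.12088, 0.07692, 0.0989, 0.10989, 0.07692, 0.13187, 0.0989, 0.08791, 0.06593, giving H' = 2.27768.
Difference = |1.77568 − 2.27768| = 0.50200, i.e. 0.502 to 3 decimal places.

0.502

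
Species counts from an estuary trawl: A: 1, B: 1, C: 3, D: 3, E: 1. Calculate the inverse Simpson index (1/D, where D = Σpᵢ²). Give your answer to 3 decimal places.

3.857

Total N = 1+1+3+3+1 = 9, so the proportions are 0.1111111, 0.1111111, 0.3333333, 0.3333333, 0.1111111 (working shown to 7 dp, full precision carried).
D = 0.1111111² + 0.1111111² + 0.3333333² + 0.3333333² + 0.1111111² = 0.0123457 + 0.0123457 + 0.1111111 + 0.1111111 + 0.0123457 = 0.2592593.
So 1/D = 3.85714, i.e. 3.857 to 3 decimal places.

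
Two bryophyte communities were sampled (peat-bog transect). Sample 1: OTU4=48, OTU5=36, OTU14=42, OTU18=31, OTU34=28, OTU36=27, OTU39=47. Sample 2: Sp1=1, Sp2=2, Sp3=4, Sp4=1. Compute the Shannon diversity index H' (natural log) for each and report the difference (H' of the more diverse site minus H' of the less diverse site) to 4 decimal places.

Sample 1: N=259, proportions 0.185328, 0.138996, 0.162162, 0.119691, 0.108108, 0.104247, 0.181467, giving H' = 1.921669 (working shown to 6 dp, full precision carried).
Sample 2: N=8, proportions 0.125, 0.25, 0.5, 0.125, giving H' = 1.213008.
Difference = |1.921669 − 1.213008| = 0.708661, i.e. 0.7087 to 4 decimal places.

0.7087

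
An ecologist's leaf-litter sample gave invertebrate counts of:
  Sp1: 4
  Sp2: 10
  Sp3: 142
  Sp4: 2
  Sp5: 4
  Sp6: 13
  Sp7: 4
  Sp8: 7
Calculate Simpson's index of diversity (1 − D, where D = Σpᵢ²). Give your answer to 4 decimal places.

0.4065

Total N = 4+10+142+2+4+13+4+7 = 186, so the proportions are 0.021505, 0.053763, 0.763441, 0.010753, 0.021505, 0.069892, 0.021505, 0.037634 (working shown to 6 dp, full precision carried).
D = 0.021505² + 0.053763² + 0.763441² + 0.010753² + 0.021505² + 0.069892² + 0.021505² + 0.037634² = 0.000462 + 0.002891 + 0.582842 + 0.000116 + 0.000462 + 0.004885 + 0.000462 + 0.001416 = 0.593537.
So 1 − D = 0.406463, i.e. 0.4065 to 4 decimal places.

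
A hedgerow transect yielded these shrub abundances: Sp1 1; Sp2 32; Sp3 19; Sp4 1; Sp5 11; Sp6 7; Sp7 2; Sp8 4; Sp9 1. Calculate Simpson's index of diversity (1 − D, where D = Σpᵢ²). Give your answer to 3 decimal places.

0.741

Total N = 1+32+19+1+11+7+2+4+1 = 78, so the proportions are 0.01282, 0.41026, 0.24359, 0.01282, 0.14103, 0.08974, 0.02564, 0.05128, 0.01282 (working shown to 5 dp, full precision carried).
D = 0.01282² + 0.41026² + 0.24359² + 0.01282² + 0.14103² + 0.08974² + 0.02564² + 0.05128² + 0.01282² = 0.00016 + 0.16831 + 0.05934 + 0.00016 + 0.01989 + 0.00805 + 0.00066 + 0.00263 + 0.00016 = 0.25937.
So 1 − D = 0.74063, i.e. 0.741 to 3 decimal places.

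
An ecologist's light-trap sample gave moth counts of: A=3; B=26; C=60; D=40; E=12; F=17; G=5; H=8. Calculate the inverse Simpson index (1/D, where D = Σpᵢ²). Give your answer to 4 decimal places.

Total N = 3+26+60+40+12+17+5+8 = 171, so the proportions are 0.01754386, 0.15204678, 0.35087719, 0.23391813, 0.07017544, 0.0994152, 0.02923977, 0.04678363 (working shown to 8 dp, full precision carried).
D = 0.01754386² + 0.15204678² + 0.35087719² + 0.23391813² + 0.07017544² + 0.0994152² + 0.02923977² + 0.04678363² = 0.00030779 + 0.02311822 + 0.12311480 + 0.05471769 + 0.00492459 + 0.00988338 + 0.00085496 + 0.00218871 = 0.21911015.
So 1/D = 4.563914, i.e. 4.5639 to 4 decimal places.

4.5639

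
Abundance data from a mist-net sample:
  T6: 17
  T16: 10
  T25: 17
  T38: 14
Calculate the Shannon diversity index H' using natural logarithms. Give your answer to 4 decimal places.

1.3656

Total N = 17+10+17+14 = 58, so the proportions are 0.293103, 0.172414, 0.293103, 0.241379 (working shown to 6 dp, full precision carried).
Each pᵢ ln pᵢ term: 0.293103×(-1.227230)=-0.359705, 0.172414×(-1.757858)=-0.303079, 0.293103×(-1.227230)=-0.359705, 0.241379×(-1.421386)=-0.343093.
Sum = -1.365583, so H' = 1.3656.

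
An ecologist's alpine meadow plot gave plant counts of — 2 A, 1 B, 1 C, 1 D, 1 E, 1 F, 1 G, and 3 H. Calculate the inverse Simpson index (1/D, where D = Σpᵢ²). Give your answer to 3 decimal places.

Total N = 2+1+1+1+1+1+1+3 = 11, so the proportions are 0.1818182, 0.0909091, 0.0909091, 0.0909091, 0.0909091, 0.0909091, 0.0909091, 0.2727273 (working shown to 7 dp, full precision carried).
D = 0.1818182² + 0.0909091² + 0.0909091² + 0.0909091² + 0.0909091² + 0.0909091² + 0.0909091² + 0.2727273² = 0.0330579 + 0.0082645 + 0.0082645 + 0.0082645 + 0.0082645 + 0.0082645 + 0.0082645 + 0.0743802 = 0.1570248.
So 1/D = 6.36842, i.e. 6.368 to 3 decimal places.

6.368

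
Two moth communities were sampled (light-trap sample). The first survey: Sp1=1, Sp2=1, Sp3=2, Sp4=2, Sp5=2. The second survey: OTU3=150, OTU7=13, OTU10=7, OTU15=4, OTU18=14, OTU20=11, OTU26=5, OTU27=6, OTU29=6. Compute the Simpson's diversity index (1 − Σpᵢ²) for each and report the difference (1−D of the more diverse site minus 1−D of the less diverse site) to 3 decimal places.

The first survey: N=8, proportions 0.125, 0.125, 0.25, 0.25, 0.25, giving 1−D = 0.78125 (working shown to 5 dp, full precision carried).
The second survey: N=216, proportions 0.69444, 0.06019, 0.03241, 0.01852, 0.06481, 0.05093, 0.02315, 0.02778, 0.02778, giving 1−D = 0.50386.
Difference = |0.78125 − 0.50386| = 0.27739, i.e. 0.277 to 3 decimal places.

0.277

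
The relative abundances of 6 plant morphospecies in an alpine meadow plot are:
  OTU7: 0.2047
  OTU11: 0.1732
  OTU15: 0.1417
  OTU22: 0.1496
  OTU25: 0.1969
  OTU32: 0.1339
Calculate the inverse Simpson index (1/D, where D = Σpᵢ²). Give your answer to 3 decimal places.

5.846

D = 0.2047² + 0.1732² + 0.1417² + 0.1496² + 0.1969² + 0.1339² = 0.0419021 + 0.0299982 + 0.0200789 + 0.0223802 + 0.0387696 + 0.0179292 = 0.1710582 (working shown to 7 dp, full precision carried).
So 1/D = 5.84596, i.e. 5.846 to 3 decimal places.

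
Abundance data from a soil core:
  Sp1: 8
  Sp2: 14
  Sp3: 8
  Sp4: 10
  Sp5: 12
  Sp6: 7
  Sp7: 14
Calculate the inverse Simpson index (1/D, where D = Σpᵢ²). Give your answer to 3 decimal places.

Total N = 8+14+8+10+12+7+14 = 73, so the proportions are 0.109589, 0.1917808, 0.109589, 0.1369863, 0.1643836, 0.0958904, 0.1917808 (working shown to 7 dp, full precision carried).
D = 0.109589² + 0.1917808² + 0.109589² + 0.1369863² + 0.1643836² + 0.0958904² + 0.1917808² = 0.0120098 + 0.0367799 + 0.0120098 + 0.0187652 + 0.0270220 + 0.0091950 + 0.0367799 = 0.1525615.
So 1/D = 6.55474, i.e. 6.555 to 3 decimal places.

6.555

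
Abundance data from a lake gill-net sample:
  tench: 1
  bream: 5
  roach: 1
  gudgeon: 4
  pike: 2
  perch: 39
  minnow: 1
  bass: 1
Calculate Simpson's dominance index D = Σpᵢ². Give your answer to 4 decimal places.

Total N = 1+5+1+4+2+39+1+1 = 54, so the proportions are 0.018519, 0.092593, 0.018519, 0.074074, 0.037037, 0.722222, 0.018519, 0.018519 (working shown to 6 dp, full precision carried).
D = 0.018519² + 0.092593² + 0.018519² + 0.074074² + 0.037037² + 0.722222² + 0.018519² + 0.018519² = 0.000343 + 0.008573 + 0.000343 + 0.005487 + 0.001372 + 0.521605 + 0.000343 + 0.000343 = 0.538409.
To 4 decimal places, D = 0.5384.

0.5384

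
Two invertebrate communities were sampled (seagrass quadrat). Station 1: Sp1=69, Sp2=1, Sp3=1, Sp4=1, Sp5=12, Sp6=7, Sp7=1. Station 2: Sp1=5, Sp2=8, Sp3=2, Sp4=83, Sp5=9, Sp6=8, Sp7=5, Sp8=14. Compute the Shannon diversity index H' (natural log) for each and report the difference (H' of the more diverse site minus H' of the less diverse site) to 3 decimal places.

0.485

Station 1: N=92, proportions 0.75, 0.01087, 0.01087, 0.01087, 0.130435, 0.076087, 0.01087, giving H' = 0.874032 (working shown to 6 dp, full precision carried).
Station 2: N=134, proportions 0.037313, 0.059701, 0.014925, 0.619403, 0.067164, 0.059701, 0.037313, 0.104478, giving H' = 1.358755.
Difference = |0.874032 − 1.358755| = 0.484723, i.e. 0.485 to 3 decimal places.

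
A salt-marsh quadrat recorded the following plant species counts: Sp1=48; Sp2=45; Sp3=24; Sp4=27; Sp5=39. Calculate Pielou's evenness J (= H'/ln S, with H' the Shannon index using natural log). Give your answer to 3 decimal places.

0.978

Total N = 48+45+24+27+39 = 183, so the proportions are 0.2623, 0.2459, 0.13115, 0.14754, 0.21311 (working shown to 5 dp, full precision carried).
H' = −Σ pᵢ ln pᵢ = −((-0.35103) + (-0.34496) + (-0.26642) + (-0.28234) + (-0.32946)) = 1.57420.
With S = 5 species, ln S = 1.60944, so J = 1.57420/1.60944 = 0.97811, i.e. 0.978 to 3 decimal places.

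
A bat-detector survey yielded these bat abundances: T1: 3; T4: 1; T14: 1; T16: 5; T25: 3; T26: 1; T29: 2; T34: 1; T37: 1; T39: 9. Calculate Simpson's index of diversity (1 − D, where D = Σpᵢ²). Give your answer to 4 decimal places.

Total N = 3+1+1+5+3+1+2+1+1+9 = 27, so the proportions are 0.111111, 0.037037, 0.037037, 0.185185, 0.111111, 0.037037, 0.074074, 0.037037, 0.037037, 0.333333 (working shown to 6 dp, full precision carried).
D = 0.111111² + 0.037037² + 0.037037² + 0.185185² + 0.111111² + 0.037037² + 0.074074² + 0.037037² + 0.037037² + 0.333333² = 0.012346 + 0.001372 + 0.001372 + 0.034294 + 0.012346 + 0.001372 + 0.005487 + 0.001372 + 0.001372 + 0.111111 = 0.182442.
So 1 − D = 0.817558, i.e. 0.8176 to 4 decimal places.

0.8176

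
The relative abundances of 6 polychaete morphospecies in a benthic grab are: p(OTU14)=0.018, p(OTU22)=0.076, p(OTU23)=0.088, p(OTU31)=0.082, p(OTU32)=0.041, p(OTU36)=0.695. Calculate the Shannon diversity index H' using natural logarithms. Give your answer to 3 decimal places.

Each pᵢ ln pᵢ term (working shown to 5 dp, full precision carried): 0.018×(-4.01738)=-0.07231, 0.076×(-2.57702)=-0.19585, 0.088×(-2.43042)=-0.21388, 0.082×(-2.50104)=-0.20508, 0.041×(-3.19418)=-0.13096, 0.695×(-0.36384)=-0.25287.
Sum = -1.07096, so H' = 1.071.

1.071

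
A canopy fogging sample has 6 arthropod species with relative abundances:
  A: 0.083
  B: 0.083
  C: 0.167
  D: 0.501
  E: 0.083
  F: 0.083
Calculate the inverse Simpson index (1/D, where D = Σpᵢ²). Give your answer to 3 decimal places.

D = 0.083² + 0.083² + 0.167² + 0.501² + 0.083² + 0.083² = 0.0068890 + 0.0068890 + 0.0278890 + 0.2510010 + 0.0068890 + 0.0068890 = 0.3064460 (working shown to 7 dp, full precision carried).
So 1/D = 3.26322, i.e. 3.263 to 3 decimal places.

3.263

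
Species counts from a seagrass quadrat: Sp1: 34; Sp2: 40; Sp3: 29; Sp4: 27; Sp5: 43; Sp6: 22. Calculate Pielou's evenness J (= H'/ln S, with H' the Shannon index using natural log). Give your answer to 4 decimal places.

Total N = 34+40+29+27+43+22 = 195, so the proportions are 0.174359, 0.205128, 0.148718, 0.138462, 0.220513, 0.112821 (working shown to 6 dp, full precision carried).
H' = −Σ pᵢ ln pᵢ = −((-0.304542) + (-0.324948) + (-0.283412) + (-0.273761) + (-0.333371) + (-0.246170)) = 1.766204.
With S = 6 species, ln S = 1.791759, so J = 1.766204/1.791759 = 0.985737, i.e. 0.9857 to 4 decimal places.

0.9857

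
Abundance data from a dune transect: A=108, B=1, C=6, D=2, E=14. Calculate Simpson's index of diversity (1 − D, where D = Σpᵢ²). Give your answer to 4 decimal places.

Total N = 108+1+6+2+14 = 131, so the proportions are 0.824427, 0.007634, 0.045802, 0.015267, 0.10687 (working shown to 6 dp, full precision carried).
D = 0.824427² + 0.007634² + 0.045802² + 0.015267² + 0.10687² = 0.679681 + 0.000058 + 0.002098 + 0.000233 + 0.011421 = 0.693491.
So 1 − D = 0.306509, i.e. 0.3065 to 4 decimal places.

0.3065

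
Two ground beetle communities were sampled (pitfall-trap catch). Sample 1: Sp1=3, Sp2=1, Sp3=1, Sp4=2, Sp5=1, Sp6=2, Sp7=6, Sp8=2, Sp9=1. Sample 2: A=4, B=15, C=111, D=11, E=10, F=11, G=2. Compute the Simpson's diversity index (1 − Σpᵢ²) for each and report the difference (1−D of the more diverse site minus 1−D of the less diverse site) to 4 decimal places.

Sample 1: N=19, proportions 0.157895, 0.052632, 0.052632, 0.105263, 0.052632, 0.105263, 0.315789, 0.105263, 0.052632, giving 1−D = 0.831025 (working shown to 6 dp, full precision carried).
Sample 2: N=164, proportions 0.02439, 0.091463, 0.676829, 0.067073, 0.060976, 0.067073, 0.012195, giving 1−D = 0.520077.
Difference = |0.831025 − 0.520077| = 0.310948, i.e. 0.3109 to 4 decimal places.

0.3109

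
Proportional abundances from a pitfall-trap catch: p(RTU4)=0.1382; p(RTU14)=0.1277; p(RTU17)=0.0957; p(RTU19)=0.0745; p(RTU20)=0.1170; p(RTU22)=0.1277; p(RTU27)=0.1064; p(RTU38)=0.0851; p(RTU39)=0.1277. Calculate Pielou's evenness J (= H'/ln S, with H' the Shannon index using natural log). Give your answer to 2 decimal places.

H' = −Σ pᵢ ln pᵢ = −((-0.2735) + (-0.2628) + (-0.2246) + (-0.1935) + (-0.2510) + (-0.2628) + (-0.2384) + (-0.2097) + (-0.2628)) = 2.1791 (working shown to 4 dp, full precision carried).
With S = 9 species, ln S = 2.1972, so J = 2.1791/2.1972 = 0.9917, i.e. 0.99 to 2 decimal places.

0.99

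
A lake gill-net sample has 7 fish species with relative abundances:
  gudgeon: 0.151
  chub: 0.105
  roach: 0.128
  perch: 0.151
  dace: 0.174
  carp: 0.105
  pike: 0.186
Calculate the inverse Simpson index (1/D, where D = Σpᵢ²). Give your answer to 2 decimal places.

D = 0.151² + 0.105² + 0.128² + 0.151² + 0.174² + 0.105² + 0.186² = 0.022801 + 0.011025 + 0.016384 + 0.022801 + 0.030276 + 0.011025 + 0.034596 = 0.148908 (working shown to 6 dp, full precision carried).
So 1/D = 6.7156, i.e. 6.72 to 2 decimal places.

6.72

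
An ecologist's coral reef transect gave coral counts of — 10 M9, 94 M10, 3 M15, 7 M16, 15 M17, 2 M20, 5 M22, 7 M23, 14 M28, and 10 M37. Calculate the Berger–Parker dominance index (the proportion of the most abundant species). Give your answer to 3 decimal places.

Total N = 10+94+3+7+15+2+5+7+14+10 = 167, so the proportions are 0.05988, 0.56287, 0.01796, 0.04192, 0.08982, 0.01198, 0.02994, 0.04192, 0.08383, 0.05988 (working shown to 5 dp, full precision carried).
The largest proportion is 0.56287, i.e. d = 0.563 to 3 decimal places.

0.563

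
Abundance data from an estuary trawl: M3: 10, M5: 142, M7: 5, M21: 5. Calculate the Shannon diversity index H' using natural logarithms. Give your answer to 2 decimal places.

0.50

Total N = 10+142+5+5 = 162, so the proportions are 0.0617, 0.8765, 0.0309, 0.0309 (working shown to 4 dp, full precision carried).
Each pᵢ ln pᵢ term: 0.0617×(-2.7850)=-0.1719, 0.8765×(-0.1318)=-0.1155, 0.0309×(-3.4782)=-0.1074, 0.0309×(-3.4782)=-0.1074.
Sum = -0.5021, so H' = 0.50.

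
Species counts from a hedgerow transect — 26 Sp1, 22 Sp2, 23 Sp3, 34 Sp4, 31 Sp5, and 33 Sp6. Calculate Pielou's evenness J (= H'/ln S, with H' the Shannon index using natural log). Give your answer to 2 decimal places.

0.99

Total N = 26+22+23+34+31+33 = 169, so the proportions are 0.1538, 0.1302, 0.1361, 0.2012, 0.1834, 0.1953 (working shown to 4 dp, full precision carried).
H' = −Σ pᵢ ln pᵢ = −((-0.2880) + (-0.2654) + (-0.2714) + (-0.3226) + (-0.3111) + (-0.3189)) = 1.7774.
With S = 6 species, ln S = 1.7918, so J = 1.7774/1.7918 = 0.9920, i.e. 0.99 to 2 decimal places.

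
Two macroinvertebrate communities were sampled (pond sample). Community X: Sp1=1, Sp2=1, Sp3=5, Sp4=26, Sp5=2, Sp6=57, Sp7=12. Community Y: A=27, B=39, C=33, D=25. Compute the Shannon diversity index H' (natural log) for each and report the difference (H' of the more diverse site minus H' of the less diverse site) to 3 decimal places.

Community X: N=104, proportions 0.00962, 0.00962, 0.04808, 0.25, 0.01923, 0.54808, 0.11538, giving H' = 1.23654 (working shown to 5 dp, full precision carried).
Community Y: N=124, proportions 0.21774, 0.31452, 0.26613, 0.20161, giving H' = 1.37090.
Difference = |1.23654 − 1.37090| = 0.13436, i.e. 0.134 to 3 decimal places.

0.134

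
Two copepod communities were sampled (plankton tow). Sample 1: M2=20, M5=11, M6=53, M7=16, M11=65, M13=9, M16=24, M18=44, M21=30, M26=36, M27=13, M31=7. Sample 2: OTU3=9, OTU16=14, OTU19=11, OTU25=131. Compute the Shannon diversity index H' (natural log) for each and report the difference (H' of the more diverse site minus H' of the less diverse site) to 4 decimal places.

1.5461

Sample 1: N=328, proportions 0.060976, 0.033537, 0.161585, 0.04878, 0.198171, 0.027439, 0.073171, 0.134146, 0.091463, 0.109756, 0.039634, 0.021341, giving H' = 2.277847 (working shown to 6 dp, full precision carried).
Sample 2: N=165, proportions 0.054545, 0.084848, 0.066667, 0.793939, giving H' = 0.731706.
Difference = |2.277847 − 0.731706| = 1.546141, i.e. 1.5461 to 4 decimal places.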